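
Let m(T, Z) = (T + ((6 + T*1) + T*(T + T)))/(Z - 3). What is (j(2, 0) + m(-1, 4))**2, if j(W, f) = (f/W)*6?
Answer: 36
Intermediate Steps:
j(W, f) = 6*f/W
m(T, Z) = (6 + 2*T + 2*T**2)/(-3 + Z) (m(T, Z) = (T + ((6 + T) + T*(2*T)))/(-3 + Z) = (T + ((6 + T) + 2*T**2))/(-3 + Z) = (T + (6 + T + 2*T**2))/(-3 + Z) = (6 + 2*T + 2*T**2)/(-3 + Z))
(j(2, 0) + m(-1, 4))**2 = (6*0/2 + 2*(3 - 1 + (-1)**2)/(-3 + 4))**2 = (6*0*(1/2) + 2*(3 - 1 + 1)/1)**2 = (0 + 2*1*3)**2 = (0 + 6)**2 = 6**2 = 36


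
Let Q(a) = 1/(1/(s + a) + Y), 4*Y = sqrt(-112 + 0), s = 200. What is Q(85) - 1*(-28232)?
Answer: (-28517*I + 8046120*sqrt(7))/(-I + 285*sqrt(7)) ≈ 28232.0 - 0.37796*I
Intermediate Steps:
Y = I*sqrt(7) (Y = sqrt(-112 + 0)/4 = sqrt(-112)/4 = (4*I*sqrt(7))/4 = I*sqrt(7) ≈ 2.6458*I)
Q(a) = 1/(1/(200 + a) + I*sqrt(7))
Q(85) - 1*(-28232) = (200 + 85)/(1 + 200*I*sqrt(7) + I*85*sqrt(7)) - 1*(-28232) = 285/(1 + 200*I*sqrt(7) + 85*I*sqrt(7)) + 28232 = 285/(1 + 285*I*sqrt(7)) + 28232 = 28232 + 285/(1 + 285*I*sqrt(7))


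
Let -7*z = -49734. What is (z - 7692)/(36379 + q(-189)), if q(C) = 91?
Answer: -411/25529 ≈ -0.016099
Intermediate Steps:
z = 49734/7 (z = -⅐*(-49734) = 49734/7 ≈ 7104.9)
(z - 7692)/(36379 + q(-189)) = (49734/7 - 7692)/(36379 + 91) = -4110/7/36470 = -4110/7*1/36470 = -411/25529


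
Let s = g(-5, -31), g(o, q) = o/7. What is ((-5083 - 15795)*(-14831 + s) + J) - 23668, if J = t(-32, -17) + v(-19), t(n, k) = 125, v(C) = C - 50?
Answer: 2167430432/7 ≈ 3.0963e+8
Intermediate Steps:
v(C) = -50 + C
g(o, q) = o/7 (g(o, q) = o*(1/7) = o/7)
s = -5/7 (s = (1/7)*(-5) = -5/7 ≈ -0.71429)
J = 56 (J = 125 + (-50 - 19) = 125 - 69 = 56)
((-5083 - 15795)*(-14831 + s) + J) - 23668 = ((-5083 - 15795)*(-14831 - 5/7) + 56) - 23668 = (-20878*(-103822/7) + 56) - 23668 = (2167595716/7 + 56) - 23668 = 2167596108/7 - 23668 = 2167430432/7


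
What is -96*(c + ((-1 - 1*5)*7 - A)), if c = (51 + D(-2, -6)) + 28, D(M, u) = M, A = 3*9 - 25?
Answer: -3168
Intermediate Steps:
A = 2 (A = 27 - 25 = 2)
c = 77 (c = (51 - 2) + 28 = 49 + 28 = 77)
-96*(c + ((-1 - 1*5)*7 - A)) = -96*(77 + ((-1 - 1*5)*7 - 1*2)) = -96*(77 + ((-1 - 5)*7 - 2)) = -96*(77 + (-6*7 - 2)) = -96*(77 + (-42 - 2)) = -96*(77 - 44) = -96*33 = -3168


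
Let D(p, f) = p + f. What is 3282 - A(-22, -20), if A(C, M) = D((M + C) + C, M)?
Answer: 3366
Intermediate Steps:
D(p, f) = f + p
A(C, M) = 2*C + 2*M (A(C, M) = M + ((M + C) + C) = M + ((C + M) + C) = M + (M + 2*C) = 2*C + 2*M)
3282 - A(-22, -20) = 3282 - (2*(-22) + 2*(-20)) = 3282 - (-44 - 40) = 3282 - 1*(-84) = 3282 + 84 = 3366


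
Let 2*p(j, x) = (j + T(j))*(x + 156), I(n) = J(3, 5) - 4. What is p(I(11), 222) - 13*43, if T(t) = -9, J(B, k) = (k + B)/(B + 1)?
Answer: -2638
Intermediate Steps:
J(B, k) = (B + k)/(1 + B)
I(n) = -2 (I(n) = (3 + 5)/(1 + 3) - 4 = 8/4 - 4 = (1/4)*8 - 4 = 2 - 4 = -2)
p(j, x) = (-9 + j)*(156 + x)/2 (p(j, x) = ((j - 9)*(x + 156))/2 = ((-9 + j)*(156 + x))/2 = (-9 + j)*(156 + x)/2)
p(I(11), 222) - 13*43 = (-702 + 78*(-2) - 9/2*222 + (1/2)*(-2)*222) - 13*43 = (-702 - 156 - 999 - 222) - 1*559 = -2079 - 559 = -2638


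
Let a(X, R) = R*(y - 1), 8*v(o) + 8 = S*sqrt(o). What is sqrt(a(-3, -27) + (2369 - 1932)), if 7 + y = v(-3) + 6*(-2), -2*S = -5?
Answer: sqrt(16064 - 135*I*sqrt(3))/4 ≈ 31.687 - 0.2306*I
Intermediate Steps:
S = 5/2 (S = -1/2*(-5) = 5/2 ≈ 2.5000)
v(o) = -1 + 5*sqrt(o)/16 (v(o) = -1 + (5*sqrt(o)/2)/8 = -1 + 5*sqrt(o)/16)
y = -20 + 5*I*sqrt(3)/16 (y = -7 + ((-1 + 5*sqrt(-3)/16) + 6*(-2)) = -7 + ((-1 + 5*(I*sqrt(3))/16) - 12) = -7 + ((-1 + 5*I*sqrt(3)/16) - 12) = -7 + (-13 + 5*I*sqrt(3)/16) = -20 + 5*I*sqrt(3)/16 ≈ -20.0 + 0.54127*I)
a(X, R) = R*(-21 + 5*I*sqrt(3)/16) (a(X, R) = R*((-20 + 5*I*sqrt(3)/16) - 1) = R*(-21 + 5*I*sqrt(3)/16))
sqrt(a(-3, -27) + (2369 - 1932)) = sqrt((1/16)*(-27)*(-336 + 5*I*sqrt(3)) + (2369 - 1932)) = sqrt((567 - 135*I*sqrt(3)/16) + 437) = sqrt(1004 - 135*I*sqrt(3)/16)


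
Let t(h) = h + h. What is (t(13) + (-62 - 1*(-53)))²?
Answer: 289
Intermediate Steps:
t(h) = 2*h
(t(13) + (-62 - 1*(-53)))² = (2*13 + (-62 - 1*(-53)))² = (26 + (-62 + 53))² = (26 - 9)² = 17² = 289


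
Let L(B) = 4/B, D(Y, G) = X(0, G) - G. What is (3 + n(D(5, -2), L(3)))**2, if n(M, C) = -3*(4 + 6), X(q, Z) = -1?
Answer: 729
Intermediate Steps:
D(Y, G) = -1 - G
n(M, C) = -30 (n(M, C) = -3*10 = -30)
(3 + n(D(5, -2), L(3)))**2 = (3 - 30)**2 = (-27)**2 = 729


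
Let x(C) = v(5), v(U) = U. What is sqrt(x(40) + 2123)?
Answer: 4*sqrt(133) ≈ 46.130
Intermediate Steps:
x(C) = 5
sqrt(x(40) + 2123) = sqrt(5 + 2123) = sqrt(2128) = 4*sqrt(133)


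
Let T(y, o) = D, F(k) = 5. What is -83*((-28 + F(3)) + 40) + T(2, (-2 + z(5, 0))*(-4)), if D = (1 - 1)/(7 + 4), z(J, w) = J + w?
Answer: -1411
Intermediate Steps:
D = 0 (D = 0/11 = 0*(1/11) = 0)
T(y, o) = 0
-83*((-28 + F(3)) + 40) + T(2, (-2 + z(5, 0))*(-4)) = -83*((-28 + 5) + 40) + 0 = -83*(-23 + 40) + 0 = -83*17 + 0 = -1411 + 0 = -1411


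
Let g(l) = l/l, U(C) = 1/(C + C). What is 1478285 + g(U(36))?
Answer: 1478286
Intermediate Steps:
U(C) = 1/(2*C)
g(l) = 1
1478285 + g(U(36)) = 1478285 + 1 = 1478286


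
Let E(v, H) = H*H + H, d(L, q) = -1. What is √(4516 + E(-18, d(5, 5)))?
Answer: 2*√1129 ≈ 67.201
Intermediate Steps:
E(v, H) = H + H² (E(v, H) = H² + H = H + H²)
√(4516 + E(-18, d(5, 5))) = √(4516 - (1 - 1)) = √(4516 - 1*0) = √(4516 + 0) = √4516 = 2*√1129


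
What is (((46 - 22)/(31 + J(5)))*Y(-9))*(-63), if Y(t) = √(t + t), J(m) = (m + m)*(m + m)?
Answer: -4536*I*√2/131 ≈ -48.969*I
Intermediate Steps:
J(m) = 4*m² (J(m) = (2*m)*(2*m) = 4*m²)
Y(t) = √2*√t (Y(t) = √(2*t) = √2*√t)
(((46 - 22)/(31 + J(5)))*Y(-9))*(-63) = (((46 - 22)/(31 + 4*5²))*(√2*√(-9)))*(-63) = ((24/(31 + 4*25))*(√2*(3*I)))*(-63) = ((24/(31 + 100))*(3*I*√2))*(-63) = ((24/131)*(3*I*√2))*(-63) = ((24*(1/131))*(3*I*√2))*(-63) = (24*(3*I*√2)/131)*(-63) = (72*I*√2/131)*(-63) = -4536*I*√2/131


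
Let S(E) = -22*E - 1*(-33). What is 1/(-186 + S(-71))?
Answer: 1/1409 ≈ 0.00070972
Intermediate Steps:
S(E) = 33 - 22*E (S(E) = -22*E + 33 = 33 - 22*E)
1/(-186 + S(-71)) = 1/(-186 + (33 - 22*(-71))) = 1/(-186 + (33 + 1562)) = 1/(-186 + 1595) = 1/1409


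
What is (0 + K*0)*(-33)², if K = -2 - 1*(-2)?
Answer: 0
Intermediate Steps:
K = 0 (K = -2 + 2 = 0)
(0 + K*0)*(-33)² = (0 + 0*0)*(-33)² = (0 + 0)*1089 = 0*1089 = 0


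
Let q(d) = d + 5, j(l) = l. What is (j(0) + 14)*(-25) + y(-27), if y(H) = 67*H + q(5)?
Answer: -2149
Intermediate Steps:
q(d) = 5 + d
y(H) = 10 + 67*H (y(H) = 67*H + (5 + 5) = 67*H + 10 = 10 + 67*H)
(j(0) + 14)*(-25) + y(-27) = (0 + 14)*(-25) + (10 + 67*(-27)) = 14*(-25) + (10 - 1809) = -350 - 1799 = -2149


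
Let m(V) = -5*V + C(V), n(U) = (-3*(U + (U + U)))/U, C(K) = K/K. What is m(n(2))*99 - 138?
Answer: 4416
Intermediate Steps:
C(K) = 1
n(U) = -9 (n(U) = (-3*(U + 2*U))/U = (-9*U)/U = -9)
m(V) = 1 - 5*V (m(V) = -5*V + 1 = 1 - 5*V)
m(n(2))*99 - 138 = (1 - 5*(-9))*99 - 138 = (1 + 45)*99 - 138 = 46*99 - 138 = 4554 - 138 = 4416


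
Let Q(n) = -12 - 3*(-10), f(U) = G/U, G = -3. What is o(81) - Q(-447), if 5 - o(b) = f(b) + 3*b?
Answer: -6911/27 ≈ -255.96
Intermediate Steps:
f(U) = -3/U
o(b) = 5 - 3*b + 3/b (o(b) = 5 - (-3/b + 3*b) = 5 + (-3*b + 3/b) = 5 - 3*b + 3/b)
Q(n) = 18 (Q(n) = -12 + 30 = 18)
o(81) - Q(-447) = (5 - 3*81 + 3/81) - 1*18 = (5 - 243 + 3*(1/81)) - 18 = (5 - 243 + 1/27) - 18 = -6425/27 - 18 = -6911/27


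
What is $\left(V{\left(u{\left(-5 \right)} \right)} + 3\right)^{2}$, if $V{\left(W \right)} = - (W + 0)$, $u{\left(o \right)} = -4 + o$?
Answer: $144$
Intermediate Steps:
$V{\left(W \right)} = - W$
$\left(V{\left(u{\left(-5 \right)} \right)} + 3\right)^{2} = \left(- (-4 - 5) + 3\right)^{2} = \left(\left(-1\right) \left(-9\right) + 3\right)^{2} = \left(9 + 3\right)^{2} = 12^{2} = 144$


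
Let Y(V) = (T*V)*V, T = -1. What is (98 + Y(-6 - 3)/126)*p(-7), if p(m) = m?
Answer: -1363/2 ≈ -681.50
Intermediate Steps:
Y(V) = -V² (Y(V) = (-V)*V = -V²)
(98 + Y(-6 - 3)/126)*p(-7) = (98 - (-6 - 3)²/126)*(-7) = (98 - 1*(-9)²*(1/126))*(-7) = (98 - 1*81*(1/126))*(-7) = (98 - 81*1/126)*(-7) = (98 - 9/14)*(-7) = (1363/14)*(-7) = -1363/2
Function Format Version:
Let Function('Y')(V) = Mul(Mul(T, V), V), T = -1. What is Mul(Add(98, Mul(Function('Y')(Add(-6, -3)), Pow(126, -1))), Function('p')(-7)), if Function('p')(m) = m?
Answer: Rational(-1363, 2) ≈ -681.50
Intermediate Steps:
Function('Y')(V) = Mul(-1, Pow(V, 2)) (Function('Y')(V) = Mul(Mul(-1, V), V) = Mul(-1, Pow(V, 2)))
Mul(Add(98, Mul(Function('Y')(Add(-6, -3)), Pow(126, -1))), Function('p')(-7)) = Mul(Add(98, Mul(Mul(-1, Pow(Add(-6, -3), 2)), Pow(126, -1))), -7) = Mul(Add(98, Mul(Mul(-1, Pow(-9, 2)), Rational(1, 126))), -7) = Mul(Add(98, Mul(Mul(-1, 81), Rational(1, 126))), -7) = Mul(Add(98, Mul(-81, Rational(1, 126))), -7) = Mul(Add(98, Rational(-9, 14)), -7) = Mul(Rational(1363, 14), -7) = Rational(-1363, 2)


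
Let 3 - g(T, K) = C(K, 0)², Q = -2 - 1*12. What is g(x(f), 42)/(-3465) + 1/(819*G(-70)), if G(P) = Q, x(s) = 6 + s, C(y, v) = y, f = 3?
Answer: 320447/630630 ≈ 0.50814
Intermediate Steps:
Q = -14 (Q = -2 - 12 = -14)
G(P) = -14
g(T, K) = 3 - K²
g(x(f), 42)/(-3465) + 1/(819*G(-70)) = (3 - 1*42²)/(-3465) + 1/(819*(-14)) = (3 - 1*1764)*(-1/3465) + (1/819)*(-1/14) = (3 - 1764)*(-1/3465) - 1/11466 = -1761*(-1/3465) - 1/11466 = 587/1155 - 1/11466 = 320447/630630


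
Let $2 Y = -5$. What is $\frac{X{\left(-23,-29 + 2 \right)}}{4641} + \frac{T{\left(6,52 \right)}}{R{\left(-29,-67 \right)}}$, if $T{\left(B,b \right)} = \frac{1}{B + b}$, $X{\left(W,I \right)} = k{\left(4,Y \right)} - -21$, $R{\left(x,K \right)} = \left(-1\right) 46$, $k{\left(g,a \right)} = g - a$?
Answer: $\frac{68729}{12382188} \approx 0.0055506$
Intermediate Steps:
$Y = - \frac{5}{2}$ ($Y = \frac{1}{2} \left(-5\right) = - \frac{5}{2} \approx -2.5$)
$R{\left(x,K \right)} = -46$
$X{\left(W,I \right)} = \frac{55}{2}$ ($X{\left(W,I \right)} = \left(4 - - \frac{5}{2}\right) - -21 = \left(4 + \frac{5}{2}\right) + 21 = \frac{13}{2} + 21 = \frac{55}{2}$)
$\frac{X{\left(-23,-29 + 2 \right)}}{4641} + \frac{T{\left(6,52 \right)}}{R{\left(-29,-67 \right)}} = \frac{55}{2 \cdot 4641} + \frac{1}{\left(6 + 52\right) \left(-46\right)} = \frac{55}{2} \cdot \frac{1}{4641} + \frac{1}{58} \left(- \frac{1}{46}\right) = \frac{55}{9282} + \frac{1}{58} \left(- \frac{1}{46}\right) = \frac{55}{9282} - \frac{1}{2668} = \frac{68729}{12382188}$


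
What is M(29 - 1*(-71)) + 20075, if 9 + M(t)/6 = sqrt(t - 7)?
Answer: 20021 + 6*sqrt(93) ≈ 20079.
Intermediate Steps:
M(t) = -54 + 6*sqrt(-7 + t) (M(t) = -54 + 6*sqrt(t - 7) = -54 + 6*sqrt(-7 + t))
M(29 - 1*(-71)) + 20075 = (-54 + 6*sqrt(-7 + (29 - 1*(-71)))) + 20075 = (-54 + 6*sqrt(-7 + (29 + 71))) + 20075 = (-54 + 6*sqrt(-7 + 100)) + 20075 = (-54 + 6*sqrt(93)) + 20075 = 20021 + 6*sqrt(93)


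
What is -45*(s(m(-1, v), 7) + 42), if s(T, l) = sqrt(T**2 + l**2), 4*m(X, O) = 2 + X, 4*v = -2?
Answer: -1890 - 45*sqrt(785)/4 ≈ -2205.2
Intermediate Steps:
v = -1/2 (v = (1/4)*(-2) = -1/2 ≈ -0.50000)
m(X, O) = 1/2 + X/4 (m(X, O) = (2 + X)/4 = 1/2 + X/4)
-45*(s(m(-1, v), 7) + 42) = -45*(sqrt((1/2 + (1/4)*(-1))**2 + 7**2) + 42) = -45*(sqrt((1/2 - 1/4)**2 + 49) + 42) = -45*(sqrt((1/4)**2 + 49) + 42) = -45*(sqrt(1/16 + 49) + 42) = -45*(sqrt(785/16) + 42) = -45*(sqrt(785)/4 + 42) = -45*(42 + sqrt(785)/4) = -1890 - 45*sqrt(785)/4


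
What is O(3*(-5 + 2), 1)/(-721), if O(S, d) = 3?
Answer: -3/721 ≈ -0.0041609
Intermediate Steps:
O(3*(-5 + 2), 1)/(-721) = 3/(-721) = 3*(-1/721) = -3/721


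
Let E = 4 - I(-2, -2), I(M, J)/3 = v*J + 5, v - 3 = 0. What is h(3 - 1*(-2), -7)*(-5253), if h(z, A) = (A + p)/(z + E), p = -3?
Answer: 8755/2 ≈ 4377.5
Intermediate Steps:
v = 3 (v = 3 + 0 = 3)
I(M, J) = 15 + 9*J (I(M, J) = 3*(3*J + 5) = 3*(5 + 3*J) = 15 + 9*J)
E = 7 (E = 4 - (15 + 9*(-2)) = 4 - (15 - 18) = 4 - 1*(-3) = 4 + 3 = 7)
h(z, A) = (-3 + A)/(7 + z) (h(z, A) = (A - 3)/(z + 7) = (-3 + A)/(7 + z))
h(3 - 1*(-2), -7)*(-5253) = ((-3 - 7)/(7 + (3 - 1*(-2))))*(-5253) = (-10/(7 + (3 + 2)))*(-5253) = (-10/(7 + 5))*(-5253) = (-10/12)*(-5253) = ((1/12)*(-10))*(-5253) = -⅚*(-5253) = 8755/2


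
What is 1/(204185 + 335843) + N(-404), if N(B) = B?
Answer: -218171311/540028 ≈ -404.00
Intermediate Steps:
1/(204185 + 335843) + N(-404) = 1/(204185 + 335843) - 404 = 1/540028 - 404 = -218171311/540028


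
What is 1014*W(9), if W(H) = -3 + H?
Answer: 6084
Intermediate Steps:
1014*W(9) = 1014*(-3 + 9) = 1014*6 = 6084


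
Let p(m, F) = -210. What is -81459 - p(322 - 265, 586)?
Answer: -81249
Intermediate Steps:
-81459 - p(322 - 265, 586) = -81459 - 1*(-210) = -81459 + 210 = -81249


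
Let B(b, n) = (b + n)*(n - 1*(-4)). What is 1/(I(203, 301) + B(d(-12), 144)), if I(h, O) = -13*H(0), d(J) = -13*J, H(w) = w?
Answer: 1/44400 ≈ 2.2523e-5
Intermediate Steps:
B(b, n) = (4 + n)*(b + n) (B(b, n) = (b + n)*(n + 4) = (b + n)*(4 + n) = (4 + n)*(b + n))
I(h, O) = 0 (I(h, O) = -13*0 = 0)
1/(I(203, 301) + B(d(-12), 144)) = 1/(0 + (144² + 4*(-13*(-12)) + 4*144 - 13*(-12)*144)) = 1/(0 + (20736 + 4*156 + 576 + 156*144)) = 1/(0 + (20736 + 624 + 576 + 22464)) = 1/(0 + 44400) = 1/44400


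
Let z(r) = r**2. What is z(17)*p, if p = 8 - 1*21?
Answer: -3757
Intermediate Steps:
p = -13 (p = 8 - 21 = -13)
z(17)*p = 17**2*(-13) = 289*(-13) = -3757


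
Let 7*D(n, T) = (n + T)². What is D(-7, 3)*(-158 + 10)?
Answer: -2368/7 ≈ -338.29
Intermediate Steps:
D(n, T) = (T + n)²/7 (D(n, T) = (n + T)²/7 = (T + n)²/7)
D(-7, 3)*(-158 + 10) = ((3 - 7)²/7)*(-158 + 10) = ((⅐)*(-4)²)*(-148) = ((⅐)*16)*(-148) = (16/7)*(-148) = -2368/7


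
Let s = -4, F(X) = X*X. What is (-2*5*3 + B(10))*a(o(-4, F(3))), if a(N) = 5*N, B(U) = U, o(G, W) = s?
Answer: 400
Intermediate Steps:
F(X) = X²
o(G, W) = -4
(-2*5*3 + B(10))*a(o(-4, F(3))) = (-2*5*3 + 10)*(5*(-4)) = (-10*3 + 10)*(-20) = (-30 + 10)*(-20) = -20*(-20) = 400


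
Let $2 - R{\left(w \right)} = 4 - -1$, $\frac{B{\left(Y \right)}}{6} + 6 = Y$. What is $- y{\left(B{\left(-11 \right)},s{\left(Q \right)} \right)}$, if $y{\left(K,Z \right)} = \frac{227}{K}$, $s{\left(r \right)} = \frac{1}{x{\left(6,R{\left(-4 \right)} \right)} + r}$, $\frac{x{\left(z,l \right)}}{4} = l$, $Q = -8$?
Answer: $\frac{227}{102} \approx 2.2255$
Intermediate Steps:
$B{\left(Y \right)} = -36 + 6 Y$
$R{\left(w \right)} = -3$ ($R{\left(w \right)} = 2 - \left(4 - -1\right) = 2 - \left(4 + 1\right) = 2 - 5 = -3$)
$x{\left(z,l \right)} = 4 l$
$s{\left(r \right)} = \frac{1}{-12 + r}$ ($s{\left(r \right)} = \frac{1}{4 \left(-3\right) + r} = \frac{1}{-12 + r}$)
$- y{\left(B{\left(-11 \right)},s{\left(Q \right)} \right)} = - \frac{227}{-36 + 6 \left(-11\right)} = - \frac{227}{-36 - 66} = - \frac{227}{-102} = - \frac{227 \left(-1\right)}{102} = \left(-1\right) \left(- \frac{227}{102}\right) = \frac{227}{102}$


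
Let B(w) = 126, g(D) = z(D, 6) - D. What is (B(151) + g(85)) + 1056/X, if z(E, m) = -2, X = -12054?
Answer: 78175/2009 ≈ 38.912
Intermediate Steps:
g(D) = -2 - D
(B(151) + g(85)) + 1056/X = (126 + (-2 - 1*85)) + 1056/(-12054) = (126 + (-2 - 85)) + 1056*(-1/12054) = (126 - 87) - 176/2009 = 39 - 176/2009 = 78175/2009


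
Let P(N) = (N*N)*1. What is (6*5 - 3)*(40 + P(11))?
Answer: 4347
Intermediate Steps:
P(N) = N² (P(N) = N²*1 = N²)
(6*5 - 3)*(40 + P(11)) = (6*5 - 3)*(40 + 11²) = (30 - 3)*(40 + 121) = 27*161 = 4347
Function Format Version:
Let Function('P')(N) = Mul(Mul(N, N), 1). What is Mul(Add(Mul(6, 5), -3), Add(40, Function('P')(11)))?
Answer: 4347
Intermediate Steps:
Function('P')(N) = Pow(N, 2) (Function('P')(N) = Mul(Pow(N, 2), 1) = Pow(N, 2))
Mul(Add(Mul(6, 5), -3), Add(40, Function('P')(11))) = Mul(Add(Mul(6, 5), -3), Add(40, Pow(11, 2))) = Mul(Add(30, -3), Add(40, 121)) = Mul(27, 161) = 4347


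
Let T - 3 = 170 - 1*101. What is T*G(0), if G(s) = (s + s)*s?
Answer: 0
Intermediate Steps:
T = 72 (T = 3 + (170 - 1*101) = 3 + (170 - 101) = 3 + 69 = 72)
G(s) = 2*s**2 (G(s) = (2*s)*s = 2*s**2)
T*G(0) = 72*(2*0**2) = 72*(2*0) = 72*0 = 0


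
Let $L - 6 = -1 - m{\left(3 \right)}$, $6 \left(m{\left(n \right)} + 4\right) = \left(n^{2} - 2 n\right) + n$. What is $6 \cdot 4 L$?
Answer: $192$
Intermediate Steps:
$m{\left(n \right)} = -4 - \frac{n}{6} + \frac{n^{2}}{6}$ ($m{\left(n \right)} = -4 + \frac{\left(n^{2} - 2 n\right) + n}{6} = -4 + \frac{n^{2} - n}{6} = -4 + \left(- \frac{n}{6} + \frac{n^{2}}{6}\right) = -4 - \frac{n}{6} + \frac{n^{2}}{6}$)
$L = 8$ ($L = 6 - \left(-3 - \frac{1}{2} + \frac{3}{2}\right) = 6 - \left(- \frac{7}{2} + \frac{3}{2}\right) = 6 - -2 = 6 + \left(-1 + 3\right) = 6 + 2 = 8$)
$6 \cdot 4 L = 6 \cdot 4 \cdot 8 = 24 \cdot 8 = 192$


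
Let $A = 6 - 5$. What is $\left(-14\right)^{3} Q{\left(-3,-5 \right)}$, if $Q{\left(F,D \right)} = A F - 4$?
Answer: $19208$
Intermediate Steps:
$A = 1$
$Q{\left(F,D \right)} = -4 + F$ ($Q{\left(F,D \right)} = 1 F - 4 = F - 4 = -4 + F$)
$\left(-14\right)^{3} Q{\left(-3,-5 \right)} = \left(-14\right)^{3} \left(-4 - 3\right) = \left(-2744\right) \left(-7\right) = 19208$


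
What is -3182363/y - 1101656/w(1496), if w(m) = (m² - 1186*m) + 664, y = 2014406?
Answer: -462143526281/116942311518 ≈ -3.9519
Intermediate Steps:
w(m) = 664 + m² - 1186*m
-3182363/y - 1101656/w(1496) = -3182363/2014406 - 1101656/(664 + 1496² - 1186*1496) = -3182363*1/2014406 - 1101656/(664 + 2238016 - 1774256) = -3182363/2014406 - 1101656/464424 = -3182363/2014406 - 1101656*1/464424 = -3182363/2014406 - 137707/58053 = -462143526281/116942311518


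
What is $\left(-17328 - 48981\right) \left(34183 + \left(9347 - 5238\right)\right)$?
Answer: $-2539104228$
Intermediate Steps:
$\left(-17328 - 48981\right) \left(34183 + \left(9347 - 5238\right)\right) = - 66309 \left(34183 + \left(9347 - 5238\right)\right) = - 66309 \left(34183 + 4109\right) = \left(-66309\right) 38292 = -2539104228$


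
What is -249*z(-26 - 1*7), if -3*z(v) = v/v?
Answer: 83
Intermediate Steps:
z(v) = -⅓ (z(v) = -v/(3*v) = -⅓*1 = -⅓)
-249*z(-26 - 1*7) = -249*(-⅓) = 83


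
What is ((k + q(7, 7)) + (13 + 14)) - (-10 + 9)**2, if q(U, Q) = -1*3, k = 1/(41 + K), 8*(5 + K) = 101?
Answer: 8955/389 ≈ 23.021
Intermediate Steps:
K = 61/8 (K = -5 + (1/8)*101 = -5 + 101/8 = 61/8 ≈ 7.6250)
k = 8/389 (k = 1/(41 + 61/8) = 1/(389/8) = 8/389 ≈ 0.020566)
q(U, Q) = -3
((k + q(7, 7)) + (13 + 14)) - (-10 + 9)**2 = ((8/389 - 3) + (13 + 14)) - (-10 + 9)**2 = (-1159/389 + 27) - 1*(-1)**2 = 9344/389 - 1*1 = 9344/389 - 1 = 8955/389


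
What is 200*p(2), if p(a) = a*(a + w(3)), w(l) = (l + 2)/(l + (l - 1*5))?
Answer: 2800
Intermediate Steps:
w(l) = (2 + l)/(-5 + 2*l) (w(l) = (2 + l)/(l + (l - 5)) = (2 + l)/(l + (-5 + l)) = (2 + l)/(-5 + 2*l))
p(a) = a*(5 + a) (p(a) = a*(a + (2 + 3)/(-5 + 2*3)) = a*(a + 5/(-5 + 6)) = a*(a + 5/1) = a*(a + 1*5) = a*(a + 5) = a*(5 + a))
200*p(2) = 200*(2*(5 + 2)) = 200*(2*7) = 200*14 = 2800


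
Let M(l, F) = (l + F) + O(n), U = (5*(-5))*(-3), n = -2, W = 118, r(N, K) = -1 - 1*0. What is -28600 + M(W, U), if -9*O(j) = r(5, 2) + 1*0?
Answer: -255662/9 ≈ -28407.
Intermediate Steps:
r(N, K) = -1 (r(N, K) = -1 + 0 = -1)
O(j) = 1/9 (O(j) = -(-1 + 1*0)/9 = -(-1 + 0)/9 = -1/9*(-1) = 1/9)
U = 75 (U = -25*(-3) = 75)
M(l, F) = 1/9 + F + l (M(l, F) = (l + F) + 1/9 = (F + l) + 1/9 = 1/9 + F + l)
-28600 + M(W, U) = -28600 + (1/9 + 75 + 118) = -28600 + 1738/9 = -255662/9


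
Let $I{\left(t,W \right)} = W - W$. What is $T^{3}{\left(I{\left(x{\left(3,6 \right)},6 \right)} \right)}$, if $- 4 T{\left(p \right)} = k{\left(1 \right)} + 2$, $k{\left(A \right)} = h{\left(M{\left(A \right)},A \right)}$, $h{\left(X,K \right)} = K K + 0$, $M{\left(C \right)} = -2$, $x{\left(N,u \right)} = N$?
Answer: $- \frac{27}{64} \approx -0.42188$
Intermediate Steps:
$I{\left(t,W \right)} = 0$
$h{\left(X,K \right)} = K^{2}$ ($h{\left(X,K \right)} = K^{2} + 0 = K^{2}$)
$k{\left(A \right)} = A^{2}$
$T{\left(p \right)} = - \frac{3}{4}$ ($T{\left(p \right)} = - \frac{1^{2} + 2}{4} = - \frac{1 + 2}{4} = \left(- \frac{1}{4}\right) 3 = - \frac{3}{4}$)
$T^{3}{\left(I{\left(x{\left(3,6 \right)},6 \right)} \right)} = \left(- \frac{3}{4}\right)^{3} = - \frac{27}{64}$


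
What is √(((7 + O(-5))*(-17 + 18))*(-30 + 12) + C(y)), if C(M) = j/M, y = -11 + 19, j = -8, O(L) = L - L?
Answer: I*√127 ≈ 11.269*I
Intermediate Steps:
O(L) = 0
y = 8
C(M) = -8/M
√(((7 + O(-5))*(-17 + 18))*(-30 + 12) + C(y)) = √(((7 + 0)*(-17 + 18))*(-30 + 12) - 8/8) = √((7*1)*(-18) - 8*⅛) = √(7*(-18) - 1) = √(-126 - 1) = √(-127) = I*√127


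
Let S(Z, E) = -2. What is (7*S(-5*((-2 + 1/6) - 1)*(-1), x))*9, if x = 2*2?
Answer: -126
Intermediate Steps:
x = 4
(7*S(-5*((-2 + 1/6) - 1)*(-1), x))*9 = (7*(-2))*9 = -14*9 = -126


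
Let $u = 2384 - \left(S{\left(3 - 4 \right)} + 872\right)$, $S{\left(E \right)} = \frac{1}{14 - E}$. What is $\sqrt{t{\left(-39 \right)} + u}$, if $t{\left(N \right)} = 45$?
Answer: $\frac{\sqrt{350310}}{15} \approx 39.458$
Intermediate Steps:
$u = \frac{22679}{15}$ ($u = 2384 - \left(- \frac{1}{-14 + \left(3 - 4\right)} + 872\right) = 2384 - \left(- \frac{1}{-14 - 1} + 872\right) = 2384 - \left(- \frac{1}{-15} + 872\right) = 2384 - \left(\left(-1\right) \left(- \frac{1}{15}\right) + 872\right) = 2384 - \left(\frac{1}{15} + 872\right) = 2384 - \frac{13081}{15} = \frac{22679}{15} \approx 1511.9$)
$\sqrt{t{\left(-39 \right)} + u} = \sqrt{45 + \frac{22679}{15}} = \sqrt{\frac{23354}{15}} = \frac{\sqrt{350310}}{15}$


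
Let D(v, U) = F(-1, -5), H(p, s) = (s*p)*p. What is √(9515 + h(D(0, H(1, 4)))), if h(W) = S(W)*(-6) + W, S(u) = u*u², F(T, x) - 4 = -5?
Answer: 4*√595 ≈ 97.570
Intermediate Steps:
F(T, x) = -1 (F(T, x) = 4 - 5 = -1)
S(u) = u³
H(p, s) = s*p² (H(p, s) = (p*s)*p = s*p²)
D(v, U) = -1
h(W) = W - 6*W³ (h(W) = W³*(-6) + W = -6*W³ + W = W - 6*W³)
√(9515 + h(D(0, H(1, 4)))) = √(9515 + (-1 - 6*(-1)³)) = √(9515 + (-1 - 6*(-1))) = √(9515 + (-1 + 6)) = √(9515 + 5) = √9520 = 4*√595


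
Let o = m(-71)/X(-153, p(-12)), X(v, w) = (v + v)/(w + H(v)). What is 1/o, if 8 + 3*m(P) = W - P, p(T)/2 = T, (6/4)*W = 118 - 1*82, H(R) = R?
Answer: 102/1711 ≈ 0.059614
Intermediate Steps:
W = 24 (W = 2*(118 - 1*82)/3 = 2*(118 - 82)/3 = (⅔)*36 = 24)
p(T) = 2*T
m(P) = 16/3 - P/3 (m(P) = -8/3 + (24 - P)/3 = -8/3 + (8 - P/3) = 16/3 - P/3)
X(v, w) = 2*v/(v + w) (X(v, w) = (v + v)/(w + v) = (2*v)/(v + w) = 2*v/(v + w))
o = 1711/102 (o = (16/3 - ⅓*(-71))/((2*(-153)/(-153 + 2*(-12)))) = (16/3 + 71/3)/((2*(-153)/(-153 - 24))) = 29/((2*(-153)/(-177))) = 29/((2*(-153)*(-1/177))) = 29/(102/59) = 29*(59/102) = 1711/102 ≈ 16.775)
1/o = 1/(1711/102) = 102/1711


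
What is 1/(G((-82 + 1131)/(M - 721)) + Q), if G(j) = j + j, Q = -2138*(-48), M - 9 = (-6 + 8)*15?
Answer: 341/34993735 ≈ 9.7446e-6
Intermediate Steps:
M = 39 (M = 9 + (-6 + 8)*15 = 9 + 2*15 = 9 + 30 = 39)
Q = 102624
G(j) = 2*j
1/(G((-82 + 1131)/(M - 721)) + Q) = 1/(2*((-82 + 1131)/(39 - 721)) + 102624) = 1/(2*(1049/(-682)) + 102624) = 1/(2*(1049*(-1/682)) + 102624) = 1/(2*(-1049/682) + 102624) = 1/(-1049/341 + 102624) = 1/(34993735/341) = 341/34993735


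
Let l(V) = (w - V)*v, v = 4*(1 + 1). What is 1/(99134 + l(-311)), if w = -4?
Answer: 1/101590 ≈ 9.8435e-6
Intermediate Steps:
v = 8 (v = 4*2 = 8)
l(V) = -32 - 8*V (l(V) = (-4 - V)*8 = -32 - 8*V)
1/(99134 + l(-311)) = 1/(99134 + (-32 - 8*(-311))) = 1/(99134 + (-32 + 2488)) = 1/(99134 + 2456) = 1/101590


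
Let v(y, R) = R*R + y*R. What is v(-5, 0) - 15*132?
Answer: -1980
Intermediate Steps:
v(y, R) = R**2 + R*y
v(-5, 0) - 15*132 = 0*(0 - 5) - 15*132 = 0*(-5) - 1980 = 0 - 1980 = -1980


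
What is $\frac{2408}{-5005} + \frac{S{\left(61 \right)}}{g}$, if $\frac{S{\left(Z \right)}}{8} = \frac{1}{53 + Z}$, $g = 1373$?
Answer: $- \frac{26918924}{55956615} \approx -0.48107$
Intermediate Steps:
$S{\left(Z \right)} = \frac{8}{53 + Z}$
$\frac{2408}{-5005} + \frac{S{\left(61 \right)}}{g} = \frac{2408}{-5005} + \frac{8 \frac{1}{53 + 61}}{1373} = 2408 \left(- \frac{1}{5005}\right) + \frac{8}{114} \cdot \frac{1}{1373} = - \frac{344}{715} + 8 \cdot \frac{1}{114} \cdot \frac{1}{1373} = - \frac{344}{715} + \frac{4}{57} \cdot \frac{1}{1373} = - \frac{344}{715} + \frac{4}{78261} = - \frac{26918924}{55956615}$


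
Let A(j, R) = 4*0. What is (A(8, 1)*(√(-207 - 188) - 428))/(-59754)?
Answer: 0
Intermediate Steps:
A(j, R) = 0
(A(8, 1)*(√(-207 - 188) - 428))/(-59754) = (0*(√(-207 - 188) - 428))/(-59754) = (0*(√(-395) - 428))*(-1/59754) = (0*(I*√395 - 428))*(-1/59754) = (0*(-428 + I*√395))*(-1/59754) = 0*(-1/59754) = 0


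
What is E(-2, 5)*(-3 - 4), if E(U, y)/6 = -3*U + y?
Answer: -462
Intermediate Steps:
E(U, y) = -18*U + 6*y (E(U, y) = 6*(-3*U + y) = 6*(y - 3*U) = -18*U + 6*y)
E(-2, 5)*(-3 - 4) = (-18*(-2) + 6*5)*(-3 - 4) = (36 + 30)*(-7) = 66*(-7) = -462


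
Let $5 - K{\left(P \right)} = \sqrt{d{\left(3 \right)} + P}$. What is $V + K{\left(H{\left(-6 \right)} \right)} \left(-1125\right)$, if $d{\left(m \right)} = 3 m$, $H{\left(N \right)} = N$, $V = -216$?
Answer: $-5841 + 1125 \sqrt{3} \approx -3892.4$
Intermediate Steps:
$K{\left(P \right)} = 5 - \sqrt{9 + P}$ ($K{\left(P \right)} = 5 - \sqrt{3 \cdot 3 + P} = 5 - \sqrt{9 + P}$)
$V + K{\left(H{\left(-6 \right)} \right)} \left(-1125\right) = -216 + \left(5 - \sqrt{9 - 6}\right) \left(-1125\right) = -216 + \left(5 - \sqrt{3}\right) \left(-1125\right) = -216 - \left(5625 - 1125 \sqrt{3}\right) = -5841 + 1125 \sqrt{3}$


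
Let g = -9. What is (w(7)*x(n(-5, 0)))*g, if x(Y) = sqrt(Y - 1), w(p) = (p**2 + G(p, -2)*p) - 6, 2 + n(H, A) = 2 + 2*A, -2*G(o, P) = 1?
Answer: -711*I/2 ≈ -355.5*I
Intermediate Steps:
G(o, P) = -1/2 (G(o, P) = -1/2*1 = -1/2)
n(H, A) = 2*A (n(H, A) = -2 + (2 + 2*A) = 2*A)
w(p) = -6 + p**2 - p/2 (w(p) = (p**2 - p/2) - 6 = -6 + p**2 - p/2)
x(Y) = sqrt(-1 + Y)
(w(7)*x(n(-5, 0)))*g = ((-6 + 7**2 - 1/2*7)*sqrt(-1 + 2*0))*(-9) = ((-6 + 49 - 7/2)*sqrt(-1 + 0))*(-9) = (79*sqrt(-1)/2)*(-9) = (79*I/2)*(-9) = -711*I/2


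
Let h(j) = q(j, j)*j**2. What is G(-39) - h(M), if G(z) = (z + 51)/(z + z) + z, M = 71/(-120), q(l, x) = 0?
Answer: -509/13 ≈ -39.154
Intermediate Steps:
M = -71/120 (M = 71*(-1/120) = -71/120 ≈ -0.59167)
G(z) = z + (51 + z)/(2*z) (G(z) = (51 + z)/((2*z)) + z = (51 + z)*(1/(2*z)) + z = (51 + z)/(2*z) + z = z + (51 + z)/(2*z))
h(j) = 0 (h(j) = 0*j**2 = 0)
G(-39) - h(M) = (1/2 - 39 + (51/2)/(-39)) - 1*0 = (1/2 - 39 + (51/2)*(-1/39)) + 0 = (1/2 - 39 - 17/26) + 0 = -509/13 + 0 = -509/13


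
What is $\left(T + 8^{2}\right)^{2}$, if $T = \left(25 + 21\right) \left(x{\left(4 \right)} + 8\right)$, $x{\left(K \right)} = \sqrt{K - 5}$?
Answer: $184508 + 39744 i \approx 1.8451 \cdot 10^{5} + 39744.0 i$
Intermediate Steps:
$x{\left(K \right)} = \sqrt{-5 + K}$
$T = 368 + 46 i$ ($T = \left(25 + 21\right) \left(\sqrt{-5 + 4} + 8\right) = 46 \left(\sqrt{-1} + 8\right) = 46 \left(i + 8\right) = 46 \left(8 + i\right) = 368 + 46 i \approx 368.0 + 46.0 i$)
$\left(T + 8^{2}\right)^{2} = \left(\left(368 + 46 i\right) + 8^{2}\right)^{2} = \left(\left(368 + 46 i\right) + 64\right)^{2} = \left(432 + 46 i\right)^{2}$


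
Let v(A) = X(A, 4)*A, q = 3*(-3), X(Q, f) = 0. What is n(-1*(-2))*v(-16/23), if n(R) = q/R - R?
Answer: 0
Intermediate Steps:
q = -9
n(R) = -R - 9/R (n(R) = -9/R - R = -R - 9/R)
v(A) = 0 (v(A) = 0*A = 0)
n(-1*(-2))*v(-16/23) = (-(-1)*(-2) - 9/((-1*(-2))))*0 = (-1*2 - 9/2)*0 = (-2 - 9*½)*0 = (-2 - 9/2)*0 = -13/2*0 = 0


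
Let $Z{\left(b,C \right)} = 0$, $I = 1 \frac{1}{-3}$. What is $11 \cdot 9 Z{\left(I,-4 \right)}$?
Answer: $0$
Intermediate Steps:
$I = - \frac{1}{3}$ ($I = 1 \left(- \frac{1}{3}\right) = - \frac{1}{3} \approx -0.33333$)
$11 \cdot 9 Z{\left(I,-4 \right)} = 11 \cdot 9 \cdot 0 = 99 \cdot 0 = 0$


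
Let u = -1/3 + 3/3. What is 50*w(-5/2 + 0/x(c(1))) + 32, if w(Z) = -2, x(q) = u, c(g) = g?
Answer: -68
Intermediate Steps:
u = ⅔ (u = -1*⅓ + 3*(⅓) = -⅓ + 1 = ⅔ ≈ 0.66667)
x(q) = ⅔
50*w(-5/2 + 0/x(c(1))) + 32 = 50*(-2) + 32 = -100 + 32 = -68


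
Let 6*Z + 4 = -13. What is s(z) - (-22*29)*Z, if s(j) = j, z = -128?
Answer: -5807/3 ≈ -1935.7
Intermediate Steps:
Z = -17/6 (Z = -⅔ + (⅙)*(-13) = -⅔ - 13/6 = -17/6 ≈ -2.8333)
s(z) - (-22*29)*Z = -128 - (-22*29)*(-17)/6 = -128 - (-638)*(-17)/6 = -128 - 1*5423/3 = -128 - 5423/3 = -5807/3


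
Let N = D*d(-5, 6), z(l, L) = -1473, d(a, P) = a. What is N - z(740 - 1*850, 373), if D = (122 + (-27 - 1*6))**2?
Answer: -38132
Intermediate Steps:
D = 7921 (D = (122 + (-27 - 6))**2 = (122 - 33)**2 = 89**2 = 7921)
N = -39605 (N = 7921*(-5) = -39605)
N - z(740 - 1*850, 373) = -39605 - 1*(-1473) = -39605 + 1473 = -38132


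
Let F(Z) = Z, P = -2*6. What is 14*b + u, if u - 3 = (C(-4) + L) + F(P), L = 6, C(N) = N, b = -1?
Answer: -21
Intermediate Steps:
P = -12
u = -7 (u = 3 + ((-4 + 6) - 12) = 3 + (2 - 12) = 3 - 10 = -7)
14*b + u = 14*(-1) - 7 = -14 - 7 = -21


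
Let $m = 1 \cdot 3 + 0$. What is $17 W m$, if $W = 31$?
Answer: $1581$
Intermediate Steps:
$m = 3$ ($m = 3 + 0 = 3$)
$17 W m = 17 \cdot 31 \cdot 3 = 527 \cdot 3 = 1581$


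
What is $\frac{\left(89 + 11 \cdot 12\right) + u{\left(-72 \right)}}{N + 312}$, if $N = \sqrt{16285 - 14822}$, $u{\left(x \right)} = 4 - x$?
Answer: $\frac{92664}{95881} - \frac{297 \sqrt{1463}}{95881} \approx 0.84797$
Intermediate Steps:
$N = \sqrt{1463} \approx 38.249$
$\frac{\left(89 + 11 \cdot 12\right) + u{\left(-72 \right)}}{N + 312} = \frac{\left(89 + 11 \cdot 12\right) + \left(4 - -72\right)}{\sqrt{1463} + 312} = \frac{\left(89 + 132\right) + \left(4 + 72\right)}{312 + \sqrt{1463}} = \frac{221 + 76}{312 + \sqrt{1463}} = \frac{297}{312 + \sqrt{1463}}$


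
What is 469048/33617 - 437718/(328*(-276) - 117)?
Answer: 19077207322/1015737655 ≈ 18.782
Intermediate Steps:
469048/33617 - 437718/(328*(-276) - 117) = 469048*(1/33617) - 437718/(-90528 - 117) = 469048/33617 - 437718/(-90645) = 469048/33617 - 437718*(-1/90645) = 469048/33617 + 145906/30215 = 19077207322/1015737655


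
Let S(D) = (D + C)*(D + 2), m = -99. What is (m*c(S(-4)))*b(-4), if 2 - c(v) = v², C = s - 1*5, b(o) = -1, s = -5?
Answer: -77418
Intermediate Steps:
C = -10 (C = -5 - 1*5 = -5 - 5 = -10)
S(D) = (-10 + D)*(2 + D) (S(D) = (D - 10)*(D + 2) = (-10 + D)*(2 + D))
c(v) = 2 - v²
(m*c(S(-4)))*b(-4) = -99*(2 - (-20 + (-4)² - 8*(-4))²)*(-1) = -99*(2 - (-20 + 16 + 32)²)*(-1) = -99*(2 - 1*28²)*(-1) = -99*(2 - 1*784)*(-1) = -99*(2 - 784)*(-1) = -99*(-782)*(-1) = 77418*(-1) = -77418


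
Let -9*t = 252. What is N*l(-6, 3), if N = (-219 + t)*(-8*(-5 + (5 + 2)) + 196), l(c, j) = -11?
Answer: 489060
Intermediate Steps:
t = -28 (t = -⅑*252 = -28)
N = -44460 (N = (-219 - 28)*(-8*(-5 + (5 + 2)) + 196) = -247*(-8*(-5 + 7) + 196) = -247*(-8*2 + 196) = -247*(-16 + 196) = -247*180 = -44460)
N*l(-6, 3) = -44460*(-11) = 489060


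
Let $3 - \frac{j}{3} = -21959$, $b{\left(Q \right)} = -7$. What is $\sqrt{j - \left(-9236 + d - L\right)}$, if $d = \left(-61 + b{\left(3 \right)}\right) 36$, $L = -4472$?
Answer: $3 \sqrt{8122} \approx 270.37$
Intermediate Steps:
$j = 65886$ ($j = 9 - -65877 = 9 + 65877 = 65886$)
$d = -2448$ ($d = \left(-61 - 7\right) 36 = \left(-68\right) 36 = -2448$)
$\sqrt{j - \left(-9236 + d - L\right)} = \sqrt{65886 + \left(\left(-4472 + 9236\right) - -2448\right)} = \sqrt{65886 + \left(4764 + 2448\right)} = \sqrt{65886 + 7212} = \sqrt{73098} = 3 \sqrt{8122}$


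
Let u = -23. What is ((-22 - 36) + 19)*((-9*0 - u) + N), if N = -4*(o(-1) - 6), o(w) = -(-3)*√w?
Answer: -1833 + 468*I ≈ -1833.0 + 468.0*I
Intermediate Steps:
o(w) = 3*√w
N = 24 - 12*I (N = -4*(3*√(-1) - 6) = -4*(3*I - 6) = -4*(-6 + 3*I) = 24 - 12*I ≈ 24.0 - 12.0*I)
((-22 - 36) + 19)*((-9*0 - u) + N) = ((-22 - 36) + 19)*((-9*0 - 1*(-23)) + (24 - 12*I)) = (-58 + 19)*((0 + 23) + (24 - 12*I)) = -39*(23 + (24 - 12*I)) = -39*(47 - 12*I) = -1833 + 468*I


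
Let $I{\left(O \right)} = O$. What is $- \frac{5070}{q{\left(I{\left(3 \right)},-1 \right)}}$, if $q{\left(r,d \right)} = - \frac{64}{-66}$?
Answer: $- \frac{83655}{16} \approx -5228.4$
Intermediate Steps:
$q{\left(r,d \right)} = \frac{32}{33}$ ($q{\left(r,d \right)} = \left(-64\right) \left(- \frac{1}{66}\right) = \frac{32}{33}$)
$- \frac{5070}{q{\left(I{\left(3 \right)},-1 \right)}} = - \frac{5070}{\frac{32}{33}} = \left(-5070\right) \frac{33}{32} = - \frac{83655}{16}$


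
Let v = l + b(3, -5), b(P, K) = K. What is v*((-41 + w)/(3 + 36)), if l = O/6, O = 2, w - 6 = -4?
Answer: 14/3 ≈ 4.6667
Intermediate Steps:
w = 2 (w = 6 - 4 = 2)
l = ⅓ (l = 2/6 = (⅙)*2 = ⅓ ≈ 0.33333)
v = -14/3 (v = ⅓ - 5 = -14/3 ≈ -4.6667)
v*((-41 + w)/(3 + 36)) = -14*(-41 + 2)/(3*(3 + 36)) = -(-182)/39 = -14/3*(-1) = 14/3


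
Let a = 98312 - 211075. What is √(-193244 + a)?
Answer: I*√306007 ≈ 553.18*I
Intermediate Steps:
a = -112763
√(-193244 + a) = √(-193244 - 112763) = √(-306007) = I*√306007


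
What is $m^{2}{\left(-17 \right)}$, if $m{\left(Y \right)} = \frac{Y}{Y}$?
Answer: $1$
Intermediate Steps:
$m{\left(Y \right)} = 1$
$m^{2}{\left(-17 \right)} = 1^{2} = 1$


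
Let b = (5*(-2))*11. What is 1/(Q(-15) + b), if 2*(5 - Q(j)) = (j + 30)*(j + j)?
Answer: 1/120 ≈ 0.0083333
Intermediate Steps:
Q(j) = 5 - j*(30 + j) (Q(j) = 5 - (j + 30)*(j + j)/2 = 5 - (30 + j)*2*j/2 = 5 - j*(30 + j))
b = -110 (b = -10*11 = -110)
1/(Q(-15) + b) = 1/((5 - 1*(-15)² - 30*(-15)) - 110) = 1/((5 - 1*225 + 450) - 110) = 1/((5 - 225 + 450) - 110) = 1/(230 - 110) = 1/120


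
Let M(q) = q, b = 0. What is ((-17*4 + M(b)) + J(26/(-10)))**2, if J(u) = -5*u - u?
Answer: 68644/25 ≈ 2745.8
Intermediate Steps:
J(u) = -6*u
((-17*4 + M(b)) + J(26/(-10)))**2 = ((-17*4 + 0) - 156/(-10))**2 = ((-68 + 0) - 156*(-1)/10)**2 = (-68 - 6*(-13/5))**2 = (-68 + 78/5)**2 = (-262/5)**2 = 68644/25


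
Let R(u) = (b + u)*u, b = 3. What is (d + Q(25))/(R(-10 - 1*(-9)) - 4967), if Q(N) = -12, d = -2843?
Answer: 2855/4969 ≈ 0.57456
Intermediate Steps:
R(u) = u*(3 + u) (R(u) = (3 + u)*u = u*(3 + u))
(d + Q(25))/(R(-10 - 1*(-9)) - 4967) = (-2843 - 12)/((-10 - 1*(-9))*(3 + (-10 - 1*(-9))) - 4967) = -2855/((-10 + 9)*(3 + (-10 + 9)) - 4967) = -2855/(-(3 - 1) - 4967) = -2855/(-1*2 - 4967) = -2855/(-2 - 4967) = -2855/(-4969) = -2855*(-1/4969) = 2855/4969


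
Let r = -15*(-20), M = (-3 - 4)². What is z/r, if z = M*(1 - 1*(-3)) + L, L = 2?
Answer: 33/50 ≈ 0.66000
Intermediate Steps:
M = 49 (M = (-7)² = 49)
r = 300
z = 198 (z = 49*(1 - 1*(-3)) + 2 = 49*(1 + 3) + 2 = 49*4 + 2 = 196 + 2 = 198)
z/r = 198/300 = 198*(1/300) = 33/50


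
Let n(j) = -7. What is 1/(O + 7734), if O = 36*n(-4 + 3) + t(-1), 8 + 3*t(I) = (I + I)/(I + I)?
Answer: 3/22439 ≈ 0.00013370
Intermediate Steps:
t(I) = -7/3 (t(I) = -8/3 + ((I + I)/(I + I))/3 = -8/3 + ((2*I)/((2*I)))/3 = -8/3 + ((2*I)*(1/(2*I)))/3 = -8/3 + (1/3)*1 = -8/3 + 1/3 = -7/3)
O = -763/3 (O = 36*(-7) - 7/3 = -252 - 7/3 = -763/3 ≈ -254.33)
1/(O + 7734) = 1/(-763/3 + 7734) = 1/(22439/3) = 3/22439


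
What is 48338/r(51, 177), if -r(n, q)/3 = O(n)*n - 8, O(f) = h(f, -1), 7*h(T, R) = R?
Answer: 338366/321 ≈ 1054.1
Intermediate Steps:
h(T, R) = R/7
O(f) = -1/7 (O(f) = (1/7)*(-1) = -1/7)
r(n, q) = 24 + 3*n/7 (r(n, q) = -3*(-n/7 - 8) = -3*(-8 - n/7) = 24 + 3*n/7)
48338/r(51, 177) = 48338/(24 + (3/7)*51) = 48338/(24 + 153/7) = 48338/(321/7) = 48338*(7/321) = 338366/321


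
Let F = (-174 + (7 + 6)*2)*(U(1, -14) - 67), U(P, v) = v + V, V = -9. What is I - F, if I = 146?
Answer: -13174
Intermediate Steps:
U(P, v) = -9 + v (U(P, v) = v - 9 = -9 + v)
F = 13320 (F = (-174 + (7 + 6)*2)*((-9 - 14) - 67) = (-174 + 13*2)*(-23 - 67) = (-174 + 26)*(-90) = -148*(-90) = 13320)
I - F = 146 - 1*13320 = 146 - 13320 = -13174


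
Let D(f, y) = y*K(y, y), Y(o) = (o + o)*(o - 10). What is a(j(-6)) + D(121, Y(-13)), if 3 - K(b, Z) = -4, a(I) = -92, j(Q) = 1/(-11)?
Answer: 4094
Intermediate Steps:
j(Q) = -1/11
Y(o) = 2*o*(-10 + o) (Y(o) = (2*o)*(-10 + o) = 2*o*(-10 + o))
K(b, Z) = 7 (K(b, Z) = 3 - 1*(-4) = 3 + 4 = 7)
D(f, y) = 7*y (D(f, y) = y*7 = 7*y)
a(j(-6)) + D(121, Y(-13)) = -92 + 7*(2*(-13)*(-10 - 13)) = -92 + 7*(2*(-13)*(-23)) = -92 + 7*598 = -92 + 4186 = 4094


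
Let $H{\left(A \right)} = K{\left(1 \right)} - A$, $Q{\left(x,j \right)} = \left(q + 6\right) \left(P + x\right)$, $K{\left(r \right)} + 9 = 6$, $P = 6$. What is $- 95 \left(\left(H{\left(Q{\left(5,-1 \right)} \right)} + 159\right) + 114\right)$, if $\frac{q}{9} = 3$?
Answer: $8835$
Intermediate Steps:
$q = 27$ ($q = 9 \cdot 3 = 27$)
$K{\left(r \right)} = -3$ ($K{\left(r \right)} = -9 + 6 = -3$)
$Q{\left(x,j \right)} = 198 + 33 x$ ($Q{\left(x,j \right)} = \left(27 + 6\right) \left(6 + x\right) = 33 \left(6 + x\right) = 198 + 33 x$)
$H{\left(A \right)} = -3 - A$
$- 95 \left(\left(H{\left(Q{\left(5,-1 \right)} \right)} + 159\right) + 114\right) = - 95 \left(\left(\left(-3 - \left(198 + 33 \cdot 5\right)\right) + 159\right) + 114\right) = - 95 \left(\left(\left(-3 - \left(198 + 165\right)\right) + 159\right) + 114\right) = - 95 \left(\left(\left(-3 - 363\right) + 159\right) + 114\right) = - 95 \left(\left(-366 + 159\right) + 114\right) = - 95 \left(-207 + 114\right) = \left(-95\right) \left(-93\right) = 8835$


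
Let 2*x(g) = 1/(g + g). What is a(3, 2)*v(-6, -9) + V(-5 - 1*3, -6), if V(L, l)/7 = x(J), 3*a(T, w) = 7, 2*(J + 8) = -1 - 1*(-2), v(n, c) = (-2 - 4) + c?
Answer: -1057/30 ≈ -35.233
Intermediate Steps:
v(n, c) = -6 + c
J = -15/2 (J = -8 + (-1 - 1*(-2))/2 = -8 + (-1 + 2)/2 = -8 + (1/2)*1 = -8 + 1/2 = -15/2 ≈ -7.5000)
x(g) = 1/(4*g) (x(g) = 1/(2*(g + g)) = 1/(2*((2*g))) = (1/(2*g))/2 = 1/(4*g))
a(T, w) = 7/3 (a(T, w) = (1/3)*7 = 7/3)
V(L, l) = -7/30 (V(L, l) = 7*(1/(4*(-15/2))) = 7*((1/4)*(-2/15)) = 7*(-1/30) = -7/30)
a(3, 2)*v(-6, -9) + V(-5 - 1*3, -6) = 7*(-6 - 9)/3 - 7/30 = (7/3)*(-15) - 7/30 = -35 - 7/30 = -1057/30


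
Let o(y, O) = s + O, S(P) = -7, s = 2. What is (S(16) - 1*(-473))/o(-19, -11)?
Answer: -466/9 ≈ -51.778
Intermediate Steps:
o(y, O) = 2 + O
(S(16) - 1*(-473))/o(-19, -11) = (-7 - 1*(-473))/(2 - 11) = (-7 + 473)/(-9) = 466*(-⅑) = -466/9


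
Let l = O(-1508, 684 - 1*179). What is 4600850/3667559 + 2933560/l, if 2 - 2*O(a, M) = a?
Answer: 2152495604358/553801409 ≈ 3886.8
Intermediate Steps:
O(a, M) = 1 - a/2
l = 755 (l = 1 - ½*(-1508) = 1 + 754 = 755)
4600850/3667559 + 2933560/l = 4600850/3667559 + 2933560/755 = 4600850*(1/3667559) + 2933560*(1/755) = 4600850/3667559 + 586712/151 = 2152495604358/553801409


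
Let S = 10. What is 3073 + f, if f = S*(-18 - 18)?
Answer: 2713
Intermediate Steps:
f = -360 (f = 10*(-18 - 18) = 10*(-36) = -360)
3073 + f = 3073 - 360 = 2713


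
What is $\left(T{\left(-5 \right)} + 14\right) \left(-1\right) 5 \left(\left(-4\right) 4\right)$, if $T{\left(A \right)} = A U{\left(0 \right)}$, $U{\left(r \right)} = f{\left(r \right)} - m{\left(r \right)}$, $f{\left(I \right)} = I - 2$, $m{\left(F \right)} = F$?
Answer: $1920$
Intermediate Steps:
$f{\left(I \right)} = -2 + I$
$U{\left(r \right)} = -2$ ($U{\left(r \right)} = \left(-2 + r\right) - r = -2$)
$T{\left(A \right)} = - 2 A$ ($T{\left(A \right)} = A \left(-2\right) = - 2 A$)
$\left(T{\left(-5 \right)} + 14\right) \left(-1\right) 5 \left(\left(-4\right) 4\right) = \left(\left(-2\right) \left(-5\right) + 14\right) \left(-1\right) 5 \left(\left(-4\right) 4\right) = \left(10 + 14\right) \left(\left(-5\right) \left(-16\right)\right) = 24 \cdot 80 = 1920$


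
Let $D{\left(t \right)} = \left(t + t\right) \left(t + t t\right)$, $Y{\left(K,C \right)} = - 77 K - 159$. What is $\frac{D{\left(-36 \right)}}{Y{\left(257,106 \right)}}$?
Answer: $\frac{22680}{4987} \approx 4.5478$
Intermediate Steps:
$Y{\left(K,C \right)} = -159 - 77 K$
$D{\left(t \right)} = 2 t \left(t + t^{2}\right)$
$\frac{D{\left(-36 \right)}}{Y{\left(257,106 \right)}} = \frac{2 \left(-36\right)^{2} \left(1 - 36\right)}{-159 - 19789} = \frac{2 \cdot 1296 \left(-35\right)}{-159 - 19789} = - \frac{90720}{-19948} = \left(-90720\right) \left(- \frac{1}{19948}\right) = \frac{22680}{4987}$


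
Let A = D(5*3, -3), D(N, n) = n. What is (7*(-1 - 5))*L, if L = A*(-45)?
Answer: -5670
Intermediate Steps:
A = -3
L = 135 (L = -3*(-45) = 135)
(7*(-1 - 5))*L = (7*(-1 - 5))*135 = (7*(-6))*135 = -42*135 = -5670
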